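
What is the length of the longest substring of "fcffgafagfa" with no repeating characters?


Input: "fcffgafagfa"
Sliding window (track last position of each char):
  Position 0 ('f'): window [0,0] length 1 -- new best
  Position 1 ('c'): window [0,1] length 2 -- new best
  Position 2 ('f'): repeat (last at 0), move window start to 1
  Position 2 ('f'): window [1,2] length 2
  Position 3 ('f'): repeat (last at 2), move window start to 3
  Position 3 ('f'): window [3,3] length 1
  Position 4 ('g'): window [3,4] length 2
  Position 5 ('a'): window [3,5] length 3 -- new best
  Position 6 ('f'): repeat (last at 3), move window start to 4
  Position 6 ('f'): window [4,6] length 3
  Position 7 ('a'): repeat (last at 5), move window start to 6
  Position 7 ('a'): window [6,7] length 2
  Position 8 ('g'): window [6,8] length 3
  Position 9 ('f'): repeat (last at 6), move window start to 7
  Position 9 ('f'): window [7,9] length 3
  Position 10 ('a'): repeat (last at 7), move window start to 8
  Position 10 ('a'): window [8,10] length 3
Longest substring with no repeats: "fga" with length 3

3


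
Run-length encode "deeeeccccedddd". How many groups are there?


Input: deeeeccccedddd
Scanning for consecutive runs:
  Group 1: 'd' x 1 (positions 0-0)
  Group 2: 'e' x 4 (positions 1-4)
  Group 3: 'c' x 4 (positions 5-8)
  Group 4: 'e' x 1 (positions 9-9)
  Group 5: 'd' x 4 (positions 10-13)
Total groups: 5

5


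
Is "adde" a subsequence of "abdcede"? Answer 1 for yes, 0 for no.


Check if "adde" is a subsequence of "abdcede"
Greedy scan:
  Position 0 ('a'): matches sub[0] = 'a'
  Position 1 ('b'): no match needed
  Position 2 ('d'): matches sub[1] = 'd'
  Position 3 ('c'): no match needed
  Position 4 ('e'): no match needed
  Position 5 ('d'): matches sub[2] = 'd'
  Position 6 ('e'): matches sub[3] = 'e'
All 4 characters matched => is a subsequence

1


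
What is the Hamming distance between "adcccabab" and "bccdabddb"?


Comparing "adcccabab" and "bccdabddb" position by position:
  Position 0: 'a' vs 'b' => differ
  Position 1: 'd' vs 'c' => differ
  Position 2: 'c' vs 'c' => same
  Position 3: 'c' vs 'd' => differ
  Position 4: 'c' vs 'a' => differ
  Position 5: 'a' vs 'b' => differ
  Position 6: 'b' vs 'd' => differ
  Position 7: 'a' vs 'd' => differ
  Position 8: 'b' vs 'b' => same
Total differences (Hamming distance): 7

7


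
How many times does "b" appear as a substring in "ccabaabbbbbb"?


Searching for "b" in "ccabaabbbbbb"
Scanning each position:
  Position 0: "c" => no
  Position 1: "c" => no
  Position 2: "a" => no
  Position 3: "b" => MATCH
  Position 4: "a" => no
  Position 5: "a" => no
  Position 6: "b" => MATCH
  Position 7: "b" => MATCH
  Position 8: "b" => MATCH
  Position 9: "b" => MATCH
  Position 10: "b" => MATCH
  Position 11: "b" => MATCH
Total occurrences: 7

7


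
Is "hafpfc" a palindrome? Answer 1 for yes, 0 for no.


Input: hafpfc
Reversed: cfpfah
  Compare pos 0 ('h') with pos 5 ('c'): MISMATCH
  Compare pos 1 ('a') with pos 4 ('f'): MISMATCH
  Compare pos 2 ('f') with pos 3 ('p'): MISMATCH
Result: not a palindrome

0


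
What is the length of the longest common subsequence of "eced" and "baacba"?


LCS of "eced" and "baacba"
DP table:
           b    a    a    c    b    a
      0    0    0    0    0    0    0
  e   0    0    0    0    0    0    0
  c   0    0    0    0    1    1    1
  e   0    0    0    0    1    1    1
  d   0    0    0    0    1    1    1
LCS length = dp[4][6] = 1

1


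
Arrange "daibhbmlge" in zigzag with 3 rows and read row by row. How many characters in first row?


Zigzag "daibhbmlge" into 3 rows:
Placing characters:
  'd' => row 0
  'a' => row 1
  'i' => row 2
  'b' => row 1
  'h' => row 0
  'b' => row 1
  'm' => row 2
  'l' => row 1
  'g' => row 0
  'e' => row 1
Rows:
  Row 0: "dhg"
  Row 1: "abble"
  Row 2: "im"
First row length: 3

3


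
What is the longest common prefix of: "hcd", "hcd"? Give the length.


Words: hcd, hcd
  Position 0: all 'h' => match
  Position 1: all 'c' => match
  Position 2: all 'd' => match
LCP = "hcd" (length 3)

3


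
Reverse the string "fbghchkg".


Input: fbghchkg
Reading characters right to left:
  Position 7: 'g'
  Position 6: 'k'
  Position 5: 'h'
  Position 4: 'c'
  Position 3: 'h'
  Position 2: 'g'
  Position 1: 'b'
  Position 0: 'f'
Reversed: gkhchgbf

gkhchgbf


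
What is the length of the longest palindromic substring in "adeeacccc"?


Input: "adeeacccc"
Checking substrings for palindromes:
  [5:9] "cccc" (len 4) => palindrome
  [5:8] "ccc" (len 3) => palindrome
  [6:9] "ccc" (len 3) => palindrome
  [2:4] "ee" (len 2) => palindrome
  [5:7] "cc" (len 2) => palindrome
  [6:8] "cc" (len 2) => palindrome
Longest palindromic substring: "cccc" with length 4

4


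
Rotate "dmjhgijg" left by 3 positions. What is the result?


Input: "dmjhgijg", rotate left by 3
First 3 characters: "dmj"
Remaining characters: "hgijg"
Concatenate remaining + first: "hgijg" + "dmj" = "hgijgdmj"

hgijgdmj


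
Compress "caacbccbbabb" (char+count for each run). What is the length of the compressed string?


Input: caacbccbbabb
Runs:
  'c' x 1 => "c1"
  'a' x 2 => "a2"
  'c' x 1 => "c1"
  'b' x 1 => "b1"
  'c' x 2 => "c2"
  'b' x 2 => "b2"
  'a' x 1 => "a1"
  'b' x 2 => "b2"
Compressed: "c1a2c1b1c2b2a1b2"
Compressed length: 16

16


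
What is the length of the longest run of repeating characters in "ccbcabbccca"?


Input: "ccbcabbccca"
Scanning for longest run:
  Position 1 ('c'): continues run of 'c', length=2
  Position 2 ('b'): new char, reset run to 1
  Position 3 ('c'): new char, reset run to 1
  Position 4 ('a'): new char, reset run to 1
  Position 5 ('b'): new char, reset run to 1
  Position 6 ('b'): continues run of 'b', length=2
  Position 7 ('c'): new char, reset run to 1
  Position 8 ('c'): continues run of 'c', length=2
  Position 9 ('c'): continues run of 'c', length=3
  Position 10 ('a'): new char, reset run to 1
Longest run: 'c' with length 3

3


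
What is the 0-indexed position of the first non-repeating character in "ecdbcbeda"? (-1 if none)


Input: ecdbcbeda
Character frequencies:
  'a': 1
  'b': 2
  'c': 2
  'd': 2
  'e': 2
Scanning left to right for freq == 1:
  Position 0 ('e'): freq=2, skip
  Position 1 ('c'): freq=2, skip
  Position 2 ('d'): freq=2, skip
  Position 3 ('b'): freq=2, skip
  Position 4 ('c'): freq=2, skip
  Position 5 ('b'): freq=2, skip
  Position 6 ('e'): freq=2, skip
  Position 7 ('d'): freq=2, skip
  Position 8 ('a'): unique! => answer = 8

8


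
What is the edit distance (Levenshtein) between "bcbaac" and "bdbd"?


Computing edit distance: "bcbaac" -> "bdbd"
DP table:
           b    d    b    d
      0    1    2    3    4
  b   1    0    1    2    3
  c   2    1    1    2    3
  b   3    2    2    1    2
  a   4    3    3    2    2
  a   5    4    4    3    3
  c   6    5    5    4    4
Edit distance = dp[6][4] = 4

4


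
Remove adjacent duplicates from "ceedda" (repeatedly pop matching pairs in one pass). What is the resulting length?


Input: ceedda
Stack-based adjacent duplicate removal:
  Read 'c': push. Stack: c
  Read 'e': push. Stack: ce
  Read 'e': matches stack top 'e' => pop. Stack: c
  Read 'd': push. Stack: cd
  Read 'd': matches stack top 'd' => pop. Stack: c
  Read 'a': push. Stack: ca
Final stack: "ca" (length 2)

2


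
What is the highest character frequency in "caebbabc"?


Input: caebbabc
Character counts:
  'a': 2
  'b': 3
  'c': 2
  'e': 1
Maximum frequency: 3

3


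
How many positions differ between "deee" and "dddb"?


Comparing "deee" and "dddb" position by position:
  Position 0: 'd' vs 'd' => same
  Position 1: 'e' vs 'd' => DIFFER
  Position 2: 'e' vs 'd' => DIFFER
  Position 3: 'e' vs 'b' => DIFFER
Positions that differ: 3

3


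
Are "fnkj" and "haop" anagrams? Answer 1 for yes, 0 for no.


Strings: "fnkj", "haop"
Sorted first:  fjkn
Sorted second: ahop
Differ at position 0: 'f' vs 'a' => not anagrams

0


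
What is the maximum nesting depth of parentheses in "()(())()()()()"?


Input: "()(())()()()()"
Tracking depth:
  Position 0 '(': depth becomes 1
  Position 1 ')': depth becomes 0
  Position 2 '(': depth becomes 1
  Position 3 '(': depth becomes 2
  Position 4 ')': depth becomes 1
  Position 5 ')': depth becomes 0
  Position 6 '(': depth becomes 1
  Position 7 ')': depth becomes 0
  Position 8 '(': depth becomes 1
  Position 9 ')': depth becomes 0
  Position 10 '(': depth becomes 1
  Position 11 ')': depth becomes 0
  Position 12 '(': depth becomes 1
  Position 13 ')': depth becomes 0
Maximum depth reached: 2

2


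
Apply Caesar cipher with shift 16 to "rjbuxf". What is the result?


Caesar cipher: shift "rjbuxf" by 16
  'r' (pos 17) + 16 = pos 7 = 'h'
  'j' (pos 9) + 16 = pos 25 = 'z'
  'b' (pos 1) + 16 = pos 17 = 'r'
  'u' (pos 20) + 16 = pos 10 = 'k'
  'x' (pos 23) + 16 = pos 13 = 'n'
  'f' (pos 5) + 16 = pos 21 = 'v'
Result: hzrknv

hzrknv


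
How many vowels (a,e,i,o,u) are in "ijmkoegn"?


Input: ijmkoegn
Checking each character:
  'i' at position 0: vowel (running total: 1)
  'j' at position 1: consonant
  'm' at position 2: consonant
  'k' at position 3: consonant
  'o' at position 4: vowel (running total: 2)
  'e' at position 5: vowel (running total: 3)
  'g' at position 6: consonant
  'n' at position 7: consonant
Total vowels: 3

3


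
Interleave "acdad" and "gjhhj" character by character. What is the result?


Interleaving "acdad" and "gjhhj":
  Position 0: 'a' from first, 'g' from second => "ag"
  Position 1: 'c' from first, 'j' from second => "cj"
  Position 2: 'd' from first, 'h' from second => "dh"
  Position 3: 'a' from first, 'h' from second => "ah"
  Position 4: 'd' from first, 'j' from second => "dj"
Result: agcjdhahdj

agcjdhahdj


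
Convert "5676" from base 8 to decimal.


Input: "5676" in base 8
Positional expansion:
  Digit '5' (value 5) x 8^3 = 2560
  Digit '6' (value 6) x 8^2 = 384
  Digit '7' (value 7) x 8^1 = 56
  Digit '6' (value 6) x 8^0 = 6
Sum = 3006

3006


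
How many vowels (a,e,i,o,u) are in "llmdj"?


Input: llmdj
Checking each character:
  'l' at position 0: consonant
  'l' at position 1: consonant
  'm' at position 2: consonant
  'd' at position 3: consonant
  'j' at position 4: consonant
Total vowels: 0

0


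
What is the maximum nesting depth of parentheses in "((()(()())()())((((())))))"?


Input: "((()(()())()())((((())))))"
Tracking depth:
  Position 0 '(': depth becomes 1
  Position 1 '(': depth becomes 2
  Position 2 '(': depth becomes 3
  Position 3 ')': depth becomes 2
  Position 4 '(': depth becomes 3
  Position 5 '(': depth becomes 4
  Position 6 ')': depth becomes 3
  Position 7 '(': depth becomes 4
  Position 8 ')': depth becomes 3
  Position 9 ')': depth becomes 2
  Position 10 '(': depth becomes 3
  Position 11 ')': depth becomes 2
  Position 12 '(': depth becomes 3
  Position 13 ')': depth becomes 2
  Position 14 ')': depth becomes 1
  Position 15 '(': depth becomes 2
  Position 16 '(': depth becomes 3
  Position 17 '(': depth becomes 4
  Position 18 '(': depth becomes 5
  Position 19 '(': depth becomes 6
  Position 20 ')': depth becomes 5
  Position 21 ')': depth becomes 4
  Position 22 ')': depth becomes 3
  Position 23 ')': depth becomes 2
  Position 24 ')': depth becomes 1
  Position 25 ')': depth becomes 0
Maximum depth reached: 6

6


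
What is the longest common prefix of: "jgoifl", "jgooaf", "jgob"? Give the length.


Words: jgoifl, jgooaf, jgob
  Position 0: all 'j' => match
  Position 1: all 'g' => match
  Position 2: all 'o' => match
  Position 3: ('i', 'o', 'b') => mismatch, stop
LCP = "jgo" (length 3)

3


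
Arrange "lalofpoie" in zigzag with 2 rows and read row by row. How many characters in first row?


Zigzag "lalofpoie" into 2 rows:
Placing characters:
  'l' => row 0
  'a' => row 1
  'l' => row 0
  'o' => row 1
  'f' => row 0
  'p' => row 1
  'o' => row 0
  'i' => row 1
  'e' => row 0
Rows:
  Row 0: "llfoe"
  Row 1: "aopi"
First row length: 5

5


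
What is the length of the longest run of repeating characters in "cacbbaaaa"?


Input: "cacbbaaaa"
Scanning for longest run:
  Position 1 ('a'): new char, reset run to 1
  Position 2 ('c'): new char, reset run to 1
  Position 3 ('b'): new char, reset run to 1
  Position 4 ('b'): continues run of 'b', length=2
  Position 5 ('a'): new char, reset run to 1
  Position 6 ('a'): continues run of 'a', length=2
  Position 7 ('a'): continues run of 'a', length=3
  Position 8 ('a'): continues run of 'a', length=4
Longest run: 'a' with length 4

4


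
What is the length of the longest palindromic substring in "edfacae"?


Input: "edfacae"
Checking substrings for palindromes:
  [3:6] "aca" (len 3) => palindrome
Longest palindromic substring: "aca" with length 3

3


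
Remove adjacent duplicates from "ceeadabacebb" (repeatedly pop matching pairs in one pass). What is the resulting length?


Input: ceeadabacebb
Stack-based adjacent duplicate removal:
  Read 'c': push. Stack: c
  Read 'e': push. Stack: ce
  Read 'e': matches stack top 'e' => pop. Stack: c
  Read 'a': push. Stack: ca
  Read 'd': push. Stack: cad
  Read 'a': push. Stack: cada
  Read 'b': push. Stack: cadab
  Read 'a': push. Stack: cadaba
  Read 'c': push. Stack: cadabac
  Read 'e': push. Stack: cadabace
  Read 'b': push. Stack: cadabaceb
  Read 'b': matches stack top 'b' => pop. Stack: cadabace
Final stack: "cadabace" (length 8)

8


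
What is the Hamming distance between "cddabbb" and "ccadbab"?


Comparing "cddabbb" and "ccadbab" position by position:
  Position 0: 'c' vs 'c' => same
  Position 1: 'd' vs 'c' => differ
  Position 2: 'd' vs 'a' => differ
  Position 3: 'a' vs 'd' => differ
  Position 4: 'b' vs 'b' => same
  Position 5: 'b' vs 'a' => differ
  Position 6: 'b' vs 'b' => same
Total differences (Hamming distance): 4

4


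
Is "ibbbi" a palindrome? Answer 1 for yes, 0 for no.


Input: ibbbi
Reversed: ibbbi
  Compare pos 0 ('i') with pos 4 ('i'): match
  Compare pos 1 ('b') with pos 3 ('b'): match
Result: palindrome

1


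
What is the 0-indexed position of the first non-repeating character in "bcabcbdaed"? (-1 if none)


Input: bcabcbdaed
Character frequencies:
  'a': 2
  'b': 3
  'c': 2
  'd': 2
  'e': 1
Scanning left to right for freq == 1:
  Position 0 ('b'): freq=3, skip
  Position 1 ('c'): freq=2, skip
  Position 2 ('a'): freq=2, skip
  Position 3 ('b'): freq=3, skip
  Position 4 ('c'): freq=2, skip
  Position 5 ('b'): freq=3, skip
  Position 6 ('d'): freq=2, skip
  Position 7 ('a'): freq=2, skip
  Position 8 ('e'): unique! => answer = 8

8


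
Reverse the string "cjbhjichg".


Input: cjbhjichg
Reading characters right to left:
  Position 8: 'g'
  Position 7: 'h'
  Position 6: 'c'
  Position 5: 'i'
  Position 4: 'j'
  Position 3: 'h'
  Position 2: 'b'
  Position 1: 'j'
  Position 0: 'c'
Reversed: ghcijhbjc

ghcijhbjc


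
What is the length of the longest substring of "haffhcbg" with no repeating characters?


Input: "haffhcbg"
Sliding window (track last position of each char):
  Position 0 ('h'): window [0,0] length 1 -- new best
  Position 1 ('a'): window [0,1] length 2 -- new best
  Position 2 ('f'): window [0,2] length 3 -- new best
  Position 3 ('f'): repeat (last at 2), move window start to 3
  Position 3 ('f'): window [3,3] length 1
  Position 4 ('h'): window [3,4] length 2
  Position 5 ('c'): window [3,5] length 3
  Position 6 ('b'): window [3,6] length 4 -- new best
  Position 7 ('g'): window [3,7] length 5 -- new best
Longest substring with no repeats: "fhcbg" with length 5

5


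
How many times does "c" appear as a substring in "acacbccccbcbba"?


Searching for "c" in "acacbccccbcbba"
Scanning each position:
  Position 0: "a" => no
  Position 1: "c" => MATCH
  Position 2: "a" => no
  Position 3: "c" => MATCH
  Position 4: "b" => no
  Position 5: "c" => MATCH
  Position 6: "c" => MATCH
  Position 7: "c" => MATCH
  Position 8: "c" => MATCH
  Position 9: "b" => no
  Position 10: "c" => MATCH
  Position 11: "b" => no
  Position 12: "b" => no
  Position 13: "a" => no
Total occurrences: 7

7


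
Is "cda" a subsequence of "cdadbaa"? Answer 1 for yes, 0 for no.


Check if "cda" is a subsequence of "cdadbaa"
Greedy scan:
  Position 0 ('c'): matches sub[0] = 'c'
  Position 1 ('d'): matches sub[1] = 'd'
  Position 2 ('a'): matches sub[2] = 'a'
  Position 3 ('d'): no match needed
  Position 4 ('b'): no match needed
  Position 5 ('a'): no match needed
  Position 6 ('a'): no match needed
All 3 characters matched => is a subsequence

1


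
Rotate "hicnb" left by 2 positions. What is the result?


Input: "hicnb", rotate left by 2
First 2 characters: "hi"
Remaining characters: "cnb"
Concatenate remaining + first: "cnb" + "hi" = "cnbhi"

cnbhi


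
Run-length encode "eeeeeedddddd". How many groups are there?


Input: eeeeeedddddd
Scanning for consecutive runs:
  Group 1: 'e' x 6 (positions 0-5)
  Group 2: 'd' x 6 (positions 6-11)
Total groups: 2

2


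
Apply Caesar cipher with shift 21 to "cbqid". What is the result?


Caesar cipher: shift "cbqid" by 21
  'c' (pos 2) + 21 = pos 23 = 'x'
  'b' (pos 1) + 21 = pos 22 = 'w'
  'q' (pos 16) + 21 = pos 11 = 'l'
  'i' (pos 8) + 21 = pos 3 = 'd'
  'd' (pos 3) + 21 = pos 24 = 'y'
Result: xwldy

xwldy


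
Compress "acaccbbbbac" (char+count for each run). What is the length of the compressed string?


Input: acaccbbbbac
Runs:
  'a' x 1 => "a1"
  'c' x 1 => "c1"
  'a' x 1 => "a1"
  'c' x 2 => "c2"
  'b' x 4 => "b4"
  'a' x 1 => "a1"
  'c' x 1 => "c1"
Compressed: "a1c1a1c2b4a1c1"
Compressed length: 14

14


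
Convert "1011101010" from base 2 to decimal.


Input: "1011101010" in base 2
Positional expansion:
  Digit '1' (value 1) x 2^9 = 512
  Digit '0' (value 0) x 2^8 = 0
  Digit '1' (value 1) x 2^7 = 128
  Digit '1' (value 1) x 2^6 = 64
  Digit '1' (value 1) x 2^5 = 32
  Digit '0' (value 0) x 2^4 = 0
  Digit '1' (value 1) x 2^3 = 8
  Digit '0' (value 0) x 2^2 = 0
  Digit '1' (value 1) x 2^1 = 2
  Digit '0' (value 0) x 2^0 = 0
Sum = 746

746


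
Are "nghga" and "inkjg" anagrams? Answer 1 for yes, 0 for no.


Strings: "nghga", "inkjg"
Sorted first:  agghn
Sorted second: gijkn
Differ at position 0: 'a' vs 'g' => not anagrams

0


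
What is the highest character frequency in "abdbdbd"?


Input: abdbdbd
Character counts:
  'a': 1
  'b': 3
  'd': 3
Maximum frequency: 3

3


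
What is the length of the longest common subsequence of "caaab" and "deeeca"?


LCS of "caaab" and "deeeca"
DP table:
           d    e    e    e    c    a
      0    0    0    0    0    0    0
  c   0    0    0    0    0    1    1
  a   0    0    0    0    0    1    2
  a   0    0    0    0    0    1    2
  a   0    0    0    0    0    1    2
  b   0    0    0    0    0    1    2
LCS length = dp[5][6] = 2

2


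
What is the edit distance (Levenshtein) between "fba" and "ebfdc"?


Computing edit distance: "fba" -> "ebfdc"
DP table:
           e    b    f    d    c
      0    1    2    3    4    5
  f   1    1    2    2    3    4
  b   2    2    1    2    3    4
  a   3    3    2    2    3    4
Edit distance = dp[3][5] = 4

4


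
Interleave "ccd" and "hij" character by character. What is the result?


Interleaving "ccd" and "hij":
  Position 0: 'c' from first, 'h' from second => "ch"
  Position 1: 'c' from first, 'i' from second => "ci"
  Position 2: 'd' from first, 'j' from second => "dj"
Result: chcidj

chcidj


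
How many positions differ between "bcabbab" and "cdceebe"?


Comparing "bcabbab" and "cdceebe" position by position:
  Position 0: 'b' vs 'c' => DIFFER
  Position 1: 'c' vs 'd' => DIFFER
  Position 2: 'a' vs 'c' => DIFFER
  Position 3: 'b' vs 'e' => DIFFER
  Position 4: 'b' vs 'e' => DIFFER
  Position 5: 'a' vs 'b' => DIFFER
  Position 6: 'b' vs 'e' => DIFFER
Positions that differ: 7

7


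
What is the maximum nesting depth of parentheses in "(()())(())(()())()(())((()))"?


Input: "(()())(())(()())()(())((()))"
Tracking depth:
  Position 0 '(': depth becomes 1
  Position 1 '(': depth becomes 2
  Position 2 ')': depth becomes 1
  Position 3 '(': depth becomes 2
  Position 4 ')': depth becomes 1
  Position 5 ')': depth becomes 0
  Position 6 '(': depth becomes 1
  Position 7 '(': depth becomes 2
  Position 8 ')': depth becomes 1
  Position 9 ')': depth becomes 0
  Position 10 '(': depth becomes 1
  Position 11 '(': depth becomes 2
  Position 12 ')': depth becomes 1
  Position 13 '(': depth becomes 2
  Position 14 ')': depth becomes 1
  Position 15 ')': depth becomes 0
  Position 16 '(': depth becomes 1
  Position 17 ')': depth becomes 0
  Position 18 '(': depth becomes 1
  Position 19 '(': depth becomes 2
  Position 20 ')': depth becomes 1
  Position 21 ')': depth becomes 0
  Position 22 '(': depth becomes 1
  Position 23 '(': depth becomes 2
  Position 24 '(': depth becomes 3
  Position 25 ')': depth becomes 2
  Position 26 ')': depth becomes 1
  Position 27 ')': depth becomes 0
Maximum depth reached: 3

3


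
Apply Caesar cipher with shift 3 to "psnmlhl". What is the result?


Caesar cipher: shift "psnmlhl" by 3
  'p' (pos 15) + 3 = pos 18 = 's'
  's' (pos 18) + 3 = pos 21 = 'v'
  'n' (pos 13) + 3 = pos 16 = 'q'
  'm' (pos 12) + 3 = pos 15 = 'p'
  'l' (pos 11) + 3 = pos 14 = 'o'
  'h' (pos 7) + 3 = pos 10 = 'k'
  'l' (pos 11) + 3 = pos 14 = 'o'
Result: svqpoko

svqpoko


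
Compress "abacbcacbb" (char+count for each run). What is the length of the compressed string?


Input: abacbcacbb
Runs:
  'a' x 1 => "a1"
  'b' x 1 => "b1"
  'a' x 1 => "a1"
  'c' x 1 => "c1"
  'b' x 1 => "b1"
  'c' x 1 => "c1"
  'a' x 1 => "a1"
  'c' x 1 => "c1"
  'b' x 2 => "b2"
Compressed: "a1b1a1c1b1c1a1c1b2"
Compressed length: 18

18


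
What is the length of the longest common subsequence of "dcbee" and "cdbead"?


LCS of "dcbee" and "cdbead"
DP table:
           c    d    b    e    a    d
      0    0    0    0    0    0    0
  d   0    0    1    1    1    1    1
  c   0    1    1    1    1    1    1
  b   0    1    1    2    2    2    2
  e   0    1    1    2    3    3    3
  e   0    1    1    2    3    3    3
LCS length = dp[5][6] = 3

3


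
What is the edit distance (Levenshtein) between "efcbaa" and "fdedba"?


Computing edit distance: "efcbaa" -> "fdedba"
DP table:
           f    d    e    d    b    a
      0    1    2    3    4    5    6
  e   1    1    2    2    3    4    5
  f   2    1    2    3    3    4    5
  c   3    2    2    3    4    4    5
  b   4    3    3    3    4    4    5
  a   5    4    4    4    4    5    4
  a   6    5    5    5    5    5    5
Edit distance = dp[6][6] = 5

5


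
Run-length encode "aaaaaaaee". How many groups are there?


Input: aaaaaaaee
Scanning for consecutive runs:
  Group 1: 'a' x 7 (positions 0-6)
  Group 2: 'e' x 2 (positions 7-8)
Total groups: 2

2


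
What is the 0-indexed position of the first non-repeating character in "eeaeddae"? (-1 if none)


Input: eeaeddae
Character frequencies:
  'a': 2
  'd': 2
  'e': 4
Scanning left to right for freq == 1:
  Position 0 ('e'): freq=4, skip
  Position 1 ('e'): freq=4, skip
  Position 2 ('a'): freq=2, skip
  Position 3 ('e'): freq=4, skip
  Position 4 ('d'): freq=2, skip
  Position 5 ('d'): freq=2, skip
  Position 6 ('a'): freq=2, skip
  Position 7 ('e'): freq=4, skip
  No unique character found => answer = -1

-1


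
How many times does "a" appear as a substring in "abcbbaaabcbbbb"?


Searching for "a" in "abcbbaaabcbbbb"
Scanning each position:
  Position 0: "a" => MATCH
  Position 1: "b" => no
  Position 2: "c" => no
  Position 3: "b" => no
  Position 4: "b" => no
  Position 5: "a" => MATCH
  Position 6: "a" => MATCH
  Position 7: "a" => MATCH
  Position 8: "b" => no
  Position 9: "c" => no
  Position 10: "b" => no
  Position 11: "b" => no
  Position 12: "b" => no
  Position 13: "b" => no
Total occurrences: 4

4


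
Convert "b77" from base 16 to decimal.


Input: "b77" in base 16
Positional expansion:
  Digit 'b' (value 11) x 16^2 = 2816
  Digit '7' (value 7) x 16^1 = 112
  Digit '7' (value 7) x 16^0 = 7
Sum = 2935

2935


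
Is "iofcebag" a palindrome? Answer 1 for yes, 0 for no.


Input: iofcebag
Reversed: gabecfoi
  Compare pos 0 ('i') with pos 7 ('g'): MISMATCH
  Compare pos 1 ('o') with pos 6 ('a'): MISMATCH
  Compare pos 2 ('f') with pos 5 ('b'): MISMATCH
  Compare pos 3 ('c') with pos 4 ('e'): MISMATCH
Result: not a palindrome

0


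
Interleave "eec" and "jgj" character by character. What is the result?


Interleaving "eec" and "jgj":
  Position 0: 'e' from first, 'j' from second => "ej"
  Position 1: 'e' from first, 'g' from second => "eg"
  Position 2: 'c' from first, 'j' from second => "cj"
Result: ejegcj

ejegcj


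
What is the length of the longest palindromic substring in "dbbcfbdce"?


Input: "dbbcfbdce"
Checking substrings for palindromes:
  [1:3] "bb" (len 2) => palindrome
Longest palindromic substring: "bb" with length 2

2


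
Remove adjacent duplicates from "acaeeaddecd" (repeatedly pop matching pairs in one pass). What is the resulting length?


Input: acaeeaddecd
Stack-based adjacent duplicate removal:
  Read 'a': push. Stack: a
  Read 'c': push. Stack: ac
  Read 'a': push. Stack: aca
  Read 'e': push. Stack: acae
  Read 'e': matches stack top 'e' => pop. Stack: aca
  Read 'a': matches stack top 'a' => pop. Stack: ac
  Read 'd': push. Stack: acd
  Read 'd': matches stack top 'd' => pop. Stack: ac
  Read 'e': push. Stack: ace
  Read 'c': push. Stack: acec
  Read 'd': push. Stack: acecd
Final stack: "acecd" (length 5)

5


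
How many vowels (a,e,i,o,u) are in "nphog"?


Input: nphog
Checking each character:
  'n' at position 0: consonant
  'p' at position 1: consonant
  'h' at position 2: consonant
  'o' at position 3: vowel (running total: 1)
  'g' at position 4: consonant
Total vowels: 1

1


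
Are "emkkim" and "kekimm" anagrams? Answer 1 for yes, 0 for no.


Strings: "emkkim", "kekimm"
Sorted first:  eikkmm
Sorted second: eikkmm
Sorted forms match => anagrams

1


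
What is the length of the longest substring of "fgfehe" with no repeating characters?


Input: "fgfehe"
Sliding window (track last position of each char):
  Position 0 ('f'): window [0,0] length 1 -- new best
  Position 1 ('g'): window [0,1] length 2 -- new best
  Position 2 ('f'): repeat (last at 0), move window start to 1
  Position 2 ('f'): window [1,2] length 2
  Position 3 ('e'): window [1,3] length 3 -- new best
  Position 4 ('h'): window [1,4] length 4 -- new best
  Position 5 ('e'): repeat (last at 3), move window start to 4
  Position 5 ('e'): window [4,5] length 2
Longest substring with no repeats: "gfeh" with length 4

4


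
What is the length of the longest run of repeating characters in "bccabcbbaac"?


Input: "bccabcbbaac"
Scanning for longest run:
  Position 1 ('c'): new char, reset run to 1
  Position 2 ('c'): continues run of 'c', length=2
  Position 3 ('a'): new char, reset run to 1
  Position 4 ('b'): new char, reset run to 1
  Position 5 ('c'): new char, reset run to 1
  Position 6 ('b'): new char, reset run to 1
  Position 7 ('b'): continues run of 'b', length=2
  Position 8 ('a'): new char, reset run to 1
  Position 9 ('a'): continues run of 'a', length=2
  Position 10 ('c'): new char, reset run to 1
Longest run: 'c' with length 2

2


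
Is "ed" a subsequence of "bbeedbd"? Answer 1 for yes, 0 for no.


Check if "ed" is a subsequence of "bbeedbd"
Greedy scan:
  Position 0 ('b'): no match needed
  Position 1 ('b'): no match needed
  Position 2 ('e'): matches sub[0] = 'e'
  Position 3 ('e'): no match needed
  Position 4 ('d'): matches sub[1] = 'd'
  Position 5 ('b'): no match needed
  Position 6 ('d'): no match needed
All 2 characters matched => is a subsequence

1


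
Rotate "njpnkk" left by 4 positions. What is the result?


Input: "njpnkk", rotate left by 4
First 4 characters: "njpn"
Remaining characters: "kk"
Concatenate remaining + first: "kk" + "njpn" = "kknjpn"

kknjpn


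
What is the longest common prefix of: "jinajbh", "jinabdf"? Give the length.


Words: jinajbh, jinabdf
  Position 0: all 'j' => match
  Position 1: all 'i' => match
  Position 2: all 'n' => match
  Position 3: all 'a' => match
  Position 4: ('j', 'b') => mismatch, stop
LCP = "jina" (length 4)

4


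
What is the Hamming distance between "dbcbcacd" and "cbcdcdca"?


Comparing "dbcbcacd" and "cbcdcdca" position by position:
  Position 0: 'd' vs 'c' => differ
  Position 1: 'b' vs 'b' => same
  Position 2: 'c' vs 'c' => same
  Position 3: 'b' vs 'd' => differ
  Position 4: 'c' vs 'c' => same
  Position 5: 'a' vs 'd' => differ
  Position 6: 'c' vs 'c' => same
  Position 7: 'd' vs 'a' => differ
Total differences (Hamming distance): 4

4


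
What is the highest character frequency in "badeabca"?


Input: badeabca
Character counts:
  'a': 3
  'b': 2
  'c': 1
  'd': 1
  'e': 1
Maximum frequency: 3

3


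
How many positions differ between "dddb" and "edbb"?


Comparing "dddb" and "edbb" position by position:
  Position 0: 'd' vs 'e' => DIFFER
  Position 1: 'd' vs 'd' => same
  Position 2: 'd' vs 'b' => DIFFER
  Position 3: 'b' vs 'b' => same
Positions that differ: 2

2


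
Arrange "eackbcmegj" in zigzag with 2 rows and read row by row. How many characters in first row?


Zigzag "eackbcmegj" into 2 rows:
Placing characters:
  'e' => row 0
  'a' => row 1
  'c' => row 0
  'k' => row 1
  'b' => row 0
  'c' => row 1
  'm' => row 0
  'e' => row 1
  'g' => row 0
  'j' => row 1
Rows:
  Row 0: "ecbmg"
  Row 1: "akcej"
First row length: 5

5


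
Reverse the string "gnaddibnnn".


Input: gnaddibnnn
Reading characters right to left:
  Position 9: 'n'
  Position 8: 'n'
  Position 7: 'n'
  Position 6: 'b'
  Position 5: 'i'
  Position 4: 'd'
  Position 3: 'd'
  Position 2: 'a'
  Position 1: 'n'
  Position 0: 'g'
Reversed: nnnbiddang

nnnbiddang


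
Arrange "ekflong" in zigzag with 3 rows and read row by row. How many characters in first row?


Zigzag "ekflong" into 3 rows:
Placing characters:
  'e' => row 0
  'k' => row 1
  'f' => row 2
  'l' => row 1
  'o' => row 0
  'n' => row 1
  'g' => row 2
Rows:
  Row 0: "eo"
  Row 1: "kln"
  Row 2: "fg"
First row length: 2

2


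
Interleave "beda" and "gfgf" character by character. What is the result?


Interleaving "beda" and "gfgf":
  Position 0: 'b' from first, 'g' from second => "bg"
  Position 1: 'e' from first, 'f' from second => "ef"
  Position 2: 'd' from first, 'g' from second => "dg"
  Position 3: 'a' from first, 'f' from second => "af"
Result: bgefdgaf

bgefdgaf


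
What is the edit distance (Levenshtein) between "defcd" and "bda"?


Computing edit distance: "defcd" -> "bda"
DP table:
           b    d    a
      0    1    2    3
  d   1    1    1    2
  e   2    2    2    2
  f   3    3    3    3
  c   4    4    4    4
  d   5    5    4    5
Edit distance = dp[5][3] = 5

5


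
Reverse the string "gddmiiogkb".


Input: gddmiiogkb
Reading characters right to left:
  Position 9: 'b'
  Position 8: 'k'
  Position 7: 'g'
  Position 6: 'o'
  Position 5: 'i'
  Position 4: 'i'
  Position 3: 'm'
  Position 2: 'd'
  Position 1: 'd'
  Position 0: 'g'
Reversed: bkgoiimddg

bkgoiimddg


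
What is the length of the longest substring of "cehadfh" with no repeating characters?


Input: "cehadfh"
Sliding window (track last position of each char):
  Position 0 ('c'): window [0,0] length 1 -- new best
  Position 1 ('e'): window [0,1] length 2 -- new best
  Position 2 ('h'): window [0,2] length 3 -- new best
  Position 3 ('a'): window [0,3] length 4 -- new best
  Position 4 ('d'): window [0,4] length 5 -- new best
  Position 5 ('f'): window [0,5] length 6 -- new best
  Position 6 ('h'): repeat (last at 2), move window start to 3
  Position 6 ('h'): window [3,6] length 4
Longest substring with no repeats: "cehadf" with length 6

6


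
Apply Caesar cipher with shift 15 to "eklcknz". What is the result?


Caesar cipher: shift "eklcknz" by 15
  'e' (pos 4) + 15 = pos 19 = 't'
  'k' (pos 10) + 15 = pos 25 = 'z'
  'l' (pos 11) + 15 = pos 0 = 'a'
  'c' (pos 2) + 15 = pos 17 = 'r'
  'k' (pos 10) + 15 = pos 25 = 'z'
  'n' (pos 13) + 15 = pos 2 = 'c'
  'z' (pos 25) + 15 = pos 14 = 'o'
Result: tzarzco

tzarzco


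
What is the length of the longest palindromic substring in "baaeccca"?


Input: "baaeccca"
Checking substrings for palindromes:
  [4:7] "ccc" (len 3) => palindrome
  [1:3] "aa" (len 2) => palindrome
  [4:6] "cc" (len 2) => palindrome
  [5:7] "cc" (len 2) => palindrome
Longest palindromic substring: "ccc" with length 3

3


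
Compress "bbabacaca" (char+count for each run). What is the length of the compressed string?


Input: bbabacaca
Runs:
  'b' x 2 => "b2"
  'a' x 1 => "a1"
  'b' x 1 => "b1"
  'a' x 1 => "a1"
  'c' x 1 => "c1"
  'a' x 1 => "a1"
  'c' x 1 => "c1"
  'a' x 1 => "a1"
Compressed: "b2a1b1a1c1a1c1a1"
Compressed length: 16

16


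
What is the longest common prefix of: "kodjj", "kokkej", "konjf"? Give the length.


Words: kodjj, kokkej, konjf
  Position 0: all 'k' => match
  Position 1: all 'o' => match
  Position 2: ('d', 'k', 'n') => mismatch, stop
LCP = "ko" (length 2)

2


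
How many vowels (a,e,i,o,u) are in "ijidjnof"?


Input: ijidjnof
Checking each character:
  'i' at position 0: vowel (running total: 1)
  'j' at position 1: consonant
  'i' at position 2: vowel (running total: 2)
  'd' at position 3: consonant
  'j' at position 4: consonant
  'n' at position 5: consonant
  'o' at position 6: vowel (running total: 3)
  'f' at position 7: consonant
Total vowels: 3

3


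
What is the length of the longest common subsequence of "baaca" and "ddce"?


LCS of "baaca" and "ddce"
DP table:
           d    d    c    e
      0    0    0    0    0
  b   0    0    0    0    0
  a   0    0    0    0    0
  a   0    0    0    0    0
  c   0    0    0    1    1
  a   0    0    0    1    1
LCS length = dp[5][4] = 1

1


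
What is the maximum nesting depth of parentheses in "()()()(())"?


Input: "()()()(())"
Tracking depth:
  Position 0 '(': depth becomes 1
  Position 1 ')': depth becomes 0
  Position 2 '(': depth becomes 1
  Position 3 ')': depth becomes 0
  Position 4 '(': depth becomes 1
  Position 5 ')': depth becomes 0
  Position 6 '(': depth becomes 1
  Position 7 '(': depth becomes 2
  Position 8 ')': depth becomes 1
  Position 9 ')': depth becomes 0
Maximum depth reached: 2

2


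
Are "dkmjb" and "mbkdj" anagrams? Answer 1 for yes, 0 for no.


Strings: "dkmjb", "mbkdj"
Sorted first:  bdjkm
Sorted second: bdjkm
Sorted forms match => anagrams

1


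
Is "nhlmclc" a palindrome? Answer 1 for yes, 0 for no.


Input: nhlmclc
Reversed: clcmlhn
  Compare pos 0 ('n') with pos 6 ('c'): MISMATCH
  Compare pos 1 ('h') with pos 5 ('l'): MISMATCH
  Compare pos 2 ('l') with pos 4 ('c'): MISMATCH
Result: not a palindrome

0


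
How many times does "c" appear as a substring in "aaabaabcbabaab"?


Searching for "c" in "aaabaabcbabaab"
Scanning each position:
  Position 0: "a" => no
  Position 1: "a" => no
  Position 2: "a" => no
  Position 3: "b" => no
  Position 4: "a" => no
  Position 5: "a" => no
  Position 6: "b" => no
  Position 7: "c" => MATCH
  Position 8: "b" => no
  Position 9: "a" => no
  Position 10: "b" => no
  Position 11: "a" => no
  Position 12: "a" => no
  Position 13: "b" => no
Total occurrences: 1

1


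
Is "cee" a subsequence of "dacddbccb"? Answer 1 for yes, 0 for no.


Check if "cee" is a subsequence of "dacddbccb"
Greedy scan:
  Position 0 ('d'): no match needed
  Position 1 ('a'): no match needed
  Position 2 ('c'): matches sub[0] = 'c'
  Position 3 ('d'): no match needed
  Position 4 ('d'): no match needed
  Position 5 ('b'): no match needed
  Position 6 ('c'): no match needed
  Position 7 ('c'): no match needed
  Position 8 ('b'): no match needed
Only matched 1/3 characters => not a subsequence

0


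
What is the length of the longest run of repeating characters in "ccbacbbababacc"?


Input: "ccbacbbababacc"
Scanning for longest run:
  Position 1 ('c'): continues run of 'c', length=2
  Position 2 ('b'): new char, reset run to 1
  Position 3 ('a'): new char, reset run to 1
  Position 4 ('c'): new char, reset run to 1
  Position 5 ('b'): new char, reset run to 1
  Position 6 ('b'): continues run of 'b', length=2
  Position 7 ('a'): new char, reset run to 1
  Position 8 ('b'): new char, reset run to 1
  Position 9 ('a'): new char, reset run to 1
  Position 10 ('b'): new char, reset run to 1
  Position 11 ('a'): new char, reset run to 1
  Position 12 ('c'): new char, reset run to 1
  Position 13 ('c'): continues run of 'c', length=2
Longest run: 'c' with length 2

2


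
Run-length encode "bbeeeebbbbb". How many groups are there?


Input: bbeeeebbbbb
Scanning for consecutive runs:
  Group 1: 'b' x 2 (positions 0-1)
  Group 2: 'e' x 4 (positions 2-5)
  Group 3: 'b' x 5 (positions 6-10)
Total groups: 3

3


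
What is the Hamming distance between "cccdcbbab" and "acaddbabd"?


Comparing "cccdcbbab" and "acaddbabd" position by position:
  Position 0: 'c' vs 'a' => differ
  Position 1: 'c' vs 'c' => same
  Position 2: 'c' vs 'a' => differ
  Position 3: 'd' vs 'd' => same
  Position 4: 'c' vs 'd' => differ
  Position 5: 'b' vs 'b' => same
  Position 6: 'b' vs 'a' => differ
  Position 7: 'a' vs 'b' => differ
  Position 8: 'b' vs 'd' => differ
Total differences (Hamming distance): 6

6


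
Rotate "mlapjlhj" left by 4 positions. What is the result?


Input: "mlapjlhj", rotate left by 4
First 4 characters: "mlap"
Remaining characters: "jlhj"
Concatenate remaining + first: "jlhj" + "mlap" = "jlhjmlap"

jlhjmlap


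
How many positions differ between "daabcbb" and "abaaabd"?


Comparing "daabcbb" and "abaaabd" position by position:
  Position 0: 'd' vs 'a' => DIFFER
  Position 1: 'a' vs 'b' => DIFFER
  Position 2: 'a' vs 'a' => same
  Position 3: 'b' vs 'a' => DIFFER
  Position 4: 'c' vs 'a' => DIFFER
  Position 5: 'b' vs 'b' => same
  Position 6: 'b' vs 'd' => DIFFER
Positions that differ: 5

5


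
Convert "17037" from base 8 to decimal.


Input: "17037" in base 8
Positional expansion:
  Digit '1' (value 1) x 8^4 = 4096
  Digit '7' (value 7) x 8^3 = 3584
  Digit '0' (value 0) x 8^2 = 0
  Digit '3' (value 3) x 8^1 = 24
  Digit '7' (value 7) x 8^0 = 7
Sum = 7711

7711


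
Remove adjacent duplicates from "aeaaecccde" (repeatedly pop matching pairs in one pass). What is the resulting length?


Input: aeaaecccde
Stack-based adjacent duplicate removal:
  Read 'a': push. Stack: a
  Read 'e': push. Stack: ae
  Read 'a': push. Stack: aea
  Read 'a': matches stack top 'a' => pop. Stack: ae
  Read 'e': matches stack top 'e' => pop. Stack: a
  Read 'c': push. Stack: ac
  Read 'c': matches stack top 'c' => pop. Stack: a
  Read 'c': push. Stack: ac
  Read 'd': push. Stack: acd
  Read 'e': push. Stack: acde
Final stack: "acde" (length 4)

4


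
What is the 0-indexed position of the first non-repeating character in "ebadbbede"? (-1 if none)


Input: ebadbbede
Character frequencies:
  'a': 1
  'b': 3
  'd': 2
  'e': 3
Scanning left to right for freq == 1:
  Position 0 ('e'): freq=3, skip
  Position 1 ('b'): freq=3, skip
  Position 2 ('a'): unique! => answer = 2

2


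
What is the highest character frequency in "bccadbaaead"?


Input: bccadbaaead
Character counts:
  'a': 4
  'b': 2
  'c': 2
  'd': 2
  'e': 1
Maximum frequency: 4

4


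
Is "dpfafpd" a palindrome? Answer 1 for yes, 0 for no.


Input: dpfafpd
Reversed: dpfafpd
  Compare pos 0 ('d') with pos 6 ('d'): match
  Compare pos 1 ('p') with pos 5 ('p'): match
  Compare pos 2 ('f') with pos 4 ('f'): match
Result: palindrome

1


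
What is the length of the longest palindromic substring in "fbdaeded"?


Input: "fbdaeded"
Checking substrings for palindromes:
  [4:7] "ede" (len 3) => palindrome
  [5:8] "ded" (len 3) => palindrome
Longest palindromic substring: "ede" with length 3

3


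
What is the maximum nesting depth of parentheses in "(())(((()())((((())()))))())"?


Input: "(())(((()())((((())()))))())"
Tracking depth:
  Position 0 '(': depth becomes 1
  Position 1 '(': depth becomes 2
  Position 2 ')': depth becomes 1
  Position 3 ')': depth becomes 0
  Position 4 '(': depth becomes 1
  Position 5 '(': depth becomes 2
  Position 6 '(': depth becomes 3
  Position 7 '(': depth becomes 4
  Position 8 ')': depth becomes 3
  Position 9 '(': depth becomes 4
  Position 10 ')': depth becomes 3
  Position 11 ')': depth becomes 2
  Position 12 '(': depth becomes 3
  Position 13 '(': depth becomes 4
  Position 14 '(': depth becomes 5
  Position 15 '(': depth becomes 6
  Position 16 '(': depth becomes 7
  Position 17 ')': depth becomes 6
  Position 18 ')': depth becomes 5
  Position 19 '(': depth becomes 6
  Position 20 ')': depth becomes 5
  Position 21 ')': depth becomes 4
  Position 22 ')': depth becomes 3
  Position 23 ')': depth becomes 2
  Position 24 ')': depth becomes 1
  Position 25 '(': depth becomes 2
  Position 26 ')': depth becomes 1
  Position 27 ')': depth becomes 0
Maximum depth reached: 7

7
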